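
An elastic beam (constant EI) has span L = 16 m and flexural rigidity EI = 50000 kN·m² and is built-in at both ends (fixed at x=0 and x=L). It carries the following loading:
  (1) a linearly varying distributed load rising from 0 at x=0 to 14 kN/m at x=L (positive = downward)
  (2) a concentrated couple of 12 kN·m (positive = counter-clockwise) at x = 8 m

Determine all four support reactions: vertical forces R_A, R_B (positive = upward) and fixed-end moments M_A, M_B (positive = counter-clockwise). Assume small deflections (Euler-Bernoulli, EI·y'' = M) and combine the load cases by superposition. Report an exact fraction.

R_A = 1389/40 kN, M_A = 1837/15 kN·m, R_B = 3091/40 kN, M_B = -881/5 kN·m

Load 1 — triangular load w₀=14 kN/m (0→w₀ over full span):
  R_A = 3w₀L/20 = 3·14·16/20 = 168/5 kN
  M_A = w₀L²/30 = 14·16²/30 = 1792/15 kN·m
  R_B = 7w₀L/20 = 7·14·16/20 = 392/5 kN
  M_B = -w₀L²/20 = -14·16²/20 = -896/5 kN·m
Load 2 — applied couple M₀=12 kN·m at a=8 m (b=L-a=8):
  R_A = 6M₀ab/L³ = 6·12·8·8/16³ = 9/8 kN
  M_A = M₀b(2a-b)/L² = 12·8·(2·8-8)/16² = 3 kN·m
  R_B = -6M₀ab/L³ = -6·12·8·8/16³ = -9/8 kN
  M_B = M₀a(2b-a)/L² = 12·8·(2·8-8)/16² = 3 kN·m
Superposition: R_A = 1389/40 kN, M_A = 1837/15 kN·m, R_B = 3091/40 kN, M_B = -881/5 kN·m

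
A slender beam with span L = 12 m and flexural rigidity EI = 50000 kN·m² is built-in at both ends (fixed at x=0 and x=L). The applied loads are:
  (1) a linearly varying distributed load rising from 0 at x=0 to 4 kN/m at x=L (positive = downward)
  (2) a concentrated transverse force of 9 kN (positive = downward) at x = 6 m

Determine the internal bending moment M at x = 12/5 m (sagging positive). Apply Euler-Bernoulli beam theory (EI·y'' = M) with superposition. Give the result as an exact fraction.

M(12/5) = -1347/250 kN·m

Load 1 — triangular load w₀=4 kN/m (0→w₀ over full span):
  M_1 = 3w₀Lx/20 - w₀L²/30 - w₀x³/(6L) = 3·4·12·(12/5)/20 - 4·12²/30 - 4·(12/5)³/(6·12) = -336/125 kN·m
Load 2 — point force P=9 kN at a=6 m (b=L-a=6):
  M_2 = Pb²(3a+b)x/L³ - Pab²/L²  [x≤a] = 9·6²·(3·6+6)·(12/5)/12³ - 9·6·6²/12² = -27/10 kN·m
Superposition: M = Σ M_i = -1347/250 kN·m ≈ -5.388000 kN·m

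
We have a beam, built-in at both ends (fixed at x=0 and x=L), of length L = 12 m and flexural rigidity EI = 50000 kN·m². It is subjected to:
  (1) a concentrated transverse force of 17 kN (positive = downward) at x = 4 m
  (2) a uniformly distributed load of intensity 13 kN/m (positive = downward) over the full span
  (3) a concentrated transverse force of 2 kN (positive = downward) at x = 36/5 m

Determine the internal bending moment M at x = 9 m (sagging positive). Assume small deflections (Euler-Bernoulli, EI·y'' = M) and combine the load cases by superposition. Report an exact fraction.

M(9) = 40597/2250 kN·m

Load 1 — point force P=17 kN at a=4 m (b=L-a=8):
  M_1 = Pa²(a+3b)(L-x)/L³ - Pa²b/L²  [x>a] = 17·4²·(4+3·8)·(12-9)/12³ - 17·4²·8/12² = -17/9 kN·m
Load 2 — uniform load w=13 kN/m over full span:
  M_2 = wLx/2 - wL²/12 - wx²/2 = 13·12·9/2 - 13·12²/12 - 13·9²/2 = 39/2 kN·m
Load 3 — point force P=2 kN at a=36/5 m (b=L-a=24/5):
  M_3 = Pa²(a+3b)(L-x)/L³ - Pa²b/L²  [x>a] = 2·(36/5)²·((36/5)+3·(24/5))·(12-9)/12³ - 2·(36/5)²·(24/5)/12² = 54/125 kN·m
Superposition: M = Σ M_i = 40597/2250 kN·m ≈ 18.043111 kN·m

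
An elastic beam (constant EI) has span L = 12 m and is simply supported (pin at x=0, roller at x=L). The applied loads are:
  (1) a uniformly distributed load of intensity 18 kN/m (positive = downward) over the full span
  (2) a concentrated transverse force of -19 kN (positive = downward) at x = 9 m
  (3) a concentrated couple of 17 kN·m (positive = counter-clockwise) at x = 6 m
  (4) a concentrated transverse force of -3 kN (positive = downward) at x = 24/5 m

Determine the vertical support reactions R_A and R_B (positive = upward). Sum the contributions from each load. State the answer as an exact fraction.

R_A = 1543/15 kN, R_B = 1367/15 kN

Load 1 — uniform load w=18 kN/m over full span:
  R_A = wL/2 = 18·12/2 = 108 kN
  R_B = wL/2 = 18·12/2 = 108 kN
Load 2 — point force P=-19 kN at a=9 m (b=L-a=3):
  R_A = Pb/L = (-19)·3/12 = -19/4 kN
  R_B = Pa/L = (-19)·9/12 = -57/4 kN
Load 3 — applied couple M₀=17 kN·m at a=6 m (b=L-a=6):
  R_A = M₀/L = 17/12 kN
  R_B = -M₀/L = -17/12 kN
Load 4 — point force P=-3 kN at a=24/5 m (b=L-a=36/5):
  R_A = Pb/L = (-3)·(36/5)/12 = -9/5 kN
  R_B = Pa/L = (-3)·(24/5)/12 = -6/5 kN
Superposition: R_A = 1543/15 kN, R_B = 1367/15 kN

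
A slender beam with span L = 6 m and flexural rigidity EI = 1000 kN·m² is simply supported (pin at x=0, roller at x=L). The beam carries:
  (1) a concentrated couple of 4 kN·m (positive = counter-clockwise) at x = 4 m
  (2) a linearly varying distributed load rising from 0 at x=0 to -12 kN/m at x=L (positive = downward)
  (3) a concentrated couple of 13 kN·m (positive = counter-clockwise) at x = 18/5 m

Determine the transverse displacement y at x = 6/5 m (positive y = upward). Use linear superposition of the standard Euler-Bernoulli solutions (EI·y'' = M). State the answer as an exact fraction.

y(6/5) = 90956/1953125 m

Load 1 — applied couple M₀=4 kN·m at a=4 m (b=L-a=2):
  y_1 = (M₀x³/(6L)+C₁x)/EI  [x≤a] with C₁=M₀(3b²-L²)/(6L)=-8/3 = (4·(6/5)³/(6·6)+(-8/3)·(6/5))/1000 = -47/15625 m
Load 2 — triangular load w₀=-12 kN/m (0→w₀ over full span):
  y_2 = -w₀x(7L⁴-10L²x²+3x⁴)/(360LEI) = -(-12)·(6/5)·(7·6⁴-10·6²·(6/5)²+3·(6/5)⁴)/(360·6·1000) = 111456/1953125 m
Load 3 — applied couple M₀=13 kN·m at a=18/5 m (b=L-a=12/5):
  y_3 = (M₀x³/(6L)+C₁x)/EI  [x≤a] with C₁=M₀(3b²-L²)/(6L)=-169/25 = (13·(6/5)³/(6·6)+(-169/25)·(6/5))/1000 = -117/15625 m
Superposition: y = Σ y_i = 90956/1953125 m ≈ 0.046569 m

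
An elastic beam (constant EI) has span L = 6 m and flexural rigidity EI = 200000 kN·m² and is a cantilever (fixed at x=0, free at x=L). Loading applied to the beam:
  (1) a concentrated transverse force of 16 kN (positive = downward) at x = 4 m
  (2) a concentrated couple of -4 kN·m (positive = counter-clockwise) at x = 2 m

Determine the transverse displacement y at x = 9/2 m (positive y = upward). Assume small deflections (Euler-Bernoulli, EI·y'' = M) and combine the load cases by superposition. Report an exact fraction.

y(9/2) = -13/6000 m

Load 1 — point force P=16 kN at a=4 m (b=L-a=2):
  y_1 = -Pa²(3x-a)/(6EI)  [x>a] = -16·4²·(3·(9/2)-4)/(6·200000) = -19/9375 m
Load 2 — applied couple M₀=-4 kN·m at a=2 m (b=L-a=4):
  y_2 = M₀a(2x-a)/(2EI)  [x>a] = (-4)·2·(2·(9/2)-2)/(2·200000) = -7/50000 m
Superposition: y = Σ y_i = -13/6000 m ≈ -0.002167 m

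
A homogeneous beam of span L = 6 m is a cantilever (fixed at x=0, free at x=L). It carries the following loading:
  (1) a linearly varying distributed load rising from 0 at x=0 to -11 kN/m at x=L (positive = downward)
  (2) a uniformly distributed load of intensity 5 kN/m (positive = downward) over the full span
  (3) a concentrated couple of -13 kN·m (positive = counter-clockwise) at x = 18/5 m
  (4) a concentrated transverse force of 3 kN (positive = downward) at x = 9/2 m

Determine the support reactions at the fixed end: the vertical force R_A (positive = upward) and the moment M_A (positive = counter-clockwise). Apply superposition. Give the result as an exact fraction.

R_A = 0 kN, M_A = -31/2 kN·m

Load 1 — triangular load w₀=-11 kN/m (0→w₀ over full span):
  R_A = w₀L/2 = (-11)·6/2 = -33 kN
  M_A = w₀L²/3 = (-11)·6²/3 = -132 kN·m
Load 2 — uniform load w=5 kN/m over full span:
  R_A = wL = 5·6 = 30 kN
  M_A = wL²/2 = 5·6²/2 = 90 kN·m
Load 3 — applied couple M₀=-13 kN·m at a=18/5 m (b=L-a=12/5):
  R_A = 0 kN
  M_A = -M₀ = -(-13) = 13 kN·m
Load 4 — point force P=3 kN at a=9/2 m (b=L-a=3/2):
  R_A = P = 3 kN
  M_A = Pa = 3·(9/2) = 27/2 kN·m
Superposition: R_A = 0 kN, M_A = -31/2 kN·m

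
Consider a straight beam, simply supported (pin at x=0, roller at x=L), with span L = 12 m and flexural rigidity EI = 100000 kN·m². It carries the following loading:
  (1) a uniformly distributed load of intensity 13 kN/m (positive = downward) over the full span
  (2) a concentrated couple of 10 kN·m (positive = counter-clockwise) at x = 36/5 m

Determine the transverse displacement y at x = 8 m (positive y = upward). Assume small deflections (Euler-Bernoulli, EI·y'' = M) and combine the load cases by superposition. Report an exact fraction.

y(8) = -8623/281250 m

Load 1 — uniform load w=13 kN/m over full span:
  y_1 = -wx(L³-2Lx²+x³)/(24EI) = -13·8·(12³-2·12·8²+8³)/(24·100000) = -286/9375 m
Load 2 — applied couple M₀=10 kN·m at a=36/5 m (b=L-a=24/5):
  y_2 = (M₀x³/(6L)-M₀(x-a)²/2+C₁x)/EI  [x>a] with C₁=M₀(3b²-L²)/(6L)=-52/5 = (10·8³/(6·12)-10·(8-(36/5))²/2+(-52/5)·8)/100000 = -43/281250 m
Superposition: y = Σ y_i = -8623/281250 m ≈ -0.030660 m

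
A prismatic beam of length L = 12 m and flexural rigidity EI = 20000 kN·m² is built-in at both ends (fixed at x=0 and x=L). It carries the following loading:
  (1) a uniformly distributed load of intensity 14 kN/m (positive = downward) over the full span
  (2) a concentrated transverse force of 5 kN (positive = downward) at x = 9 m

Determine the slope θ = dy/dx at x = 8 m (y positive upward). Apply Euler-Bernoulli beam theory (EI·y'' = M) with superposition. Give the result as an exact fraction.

Load 1 — uniform load w=14 kN/m over full span:
  θ_1 = -wx(L-x)(L-2x)/(12EI) = -14·8·(12-8)·(12-2·8)/(12·20000) = 14/1875 rad
Load 2 — point force P=5 kN at a=9 m (b=L-a=3):
  θ_2 = -Pb²x(2aL-(3a+b)x)/(2L³EI)  [x≤a] = -5·3²·8·(2·9·12-(3·9+3)·8)/(2·12³·20000) = 1/8000 rad
Superposition: θ = Σ θ_i = 911/120000 rad ≈ 0.007592 rad

θ(8) = 911/120000 rad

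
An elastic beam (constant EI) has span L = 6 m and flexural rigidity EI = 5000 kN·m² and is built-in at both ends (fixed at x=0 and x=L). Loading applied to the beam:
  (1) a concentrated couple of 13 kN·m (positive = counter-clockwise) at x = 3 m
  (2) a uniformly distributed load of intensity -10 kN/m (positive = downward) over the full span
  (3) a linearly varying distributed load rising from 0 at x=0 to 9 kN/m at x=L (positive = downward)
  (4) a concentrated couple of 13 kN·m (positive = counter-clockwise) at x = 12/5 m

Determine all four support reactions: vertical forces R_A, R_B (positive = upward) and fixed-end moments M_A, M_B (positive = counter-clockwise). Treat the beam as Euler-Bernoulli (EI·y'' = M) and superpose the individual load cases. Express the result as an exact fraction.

R_A = -1553/100 kN, M_A = -1439/100 kN·m, R_B = -1747/100 kN, M_B = 2121/100 kN·m

Load 1 — applied couple M₀=13 kN·m at a=3 m (b=L-a=3):
  R_A = 6M₀ab/L³ = 6·13·3·3/6³ = 13/4 kN
  M_A = M₀b(2a-b)/L² = 13·3·(2·3-3)/6² = 13/4 kN·m
  R_B = -6M₀ab/L³ = -6·13·3·3/6³ = -13/4 kN
  M_B = M₀a(2b-a)/L² = 13·3·(2·3-3)/6² = 13/4 kN·m
Load 2 — uniform load w=-10 kN/m over full span:
  R_A = wL/2 = (-10)·6/2 = -30 kN
  M_A = wL²/12 = (-10)·6²/12 = -30 kN·m
  R_B = wL/2 = (-10)·6/2 = -30 kN
  M_B = -wL²/12 = -(-10)·6²/12 = 30 kN·m
Load 3 — triangular load w₀=9 kN/m (0→w₀ over full span):
  R_A = 3w₀L/20 = 3·9·6/20 = 81/10 kN
  M_A = w₀L²/30 = 9·6²/30 = 54/5 kN·m
  R_B = 7w₀L/20 = 7·9·6/20 = 189/10 kN
  M_B = -w₀L²/20 = -9·6²/20 = -81/5 kN·m
Load 4 — applied couple M₀=13 kN·m at a=12/5 m (b=L-a=18/5):
  R_A = 6M₀ab/L³ = 6·13·(12/5)·(18/5)/6³ = 78/25 kN
  M_A = M₀b(2a-b)/L² = 13·(18/5)·(2·(12/5)-(18/5))/6² = 39/25 kN·m
  R_B = -6M₀ab/L³ = -6·13·(12/5)·(18/5)/6³ = -78/25 kN
  M_B = M₀a(2b-a)/L² = 13·(12/5)·(2·(18/5)-(12/5))/6² = 104/25 kN·m
Superposition: R_A = -1553/100 kN, M_A = -1439/100 kN·m, R_B = -1747/100 kN, M_B = 2121/100 kN·m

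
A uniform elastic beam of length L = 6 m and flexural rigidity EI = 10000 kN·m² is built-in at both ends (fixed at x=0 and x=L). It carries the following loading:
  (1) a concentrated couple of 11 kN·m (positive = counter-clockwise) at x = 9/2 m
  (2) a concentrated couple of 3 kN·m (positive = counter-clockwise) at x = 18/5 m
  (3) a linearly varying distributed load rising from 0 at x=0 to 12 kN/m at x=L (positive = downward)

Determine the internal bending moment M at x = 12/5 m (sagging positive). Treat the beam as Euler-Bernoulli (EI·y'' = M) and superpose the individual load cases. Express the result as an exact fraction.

M(12/5) = 3677/400 kN·m

Load 1 — applied couple M₀=11 kN·m at a=9/2 m (b=L-a=3/2):
  M_1 = R_Ax - M_A  [x≤a] with R_A=33/16, M_A=55/16 = (33/16)·(12/5) - (55/16) = 121/80 kN·m
Load 2 — applied couple M₀=3 kN·m at a=18/5 m (b=L-a=12/5):
  M_2 = R_Ax - M_A  [x≤a] with R_A=18/25, M_A=24/25 = (18/25)·(12/5) - (24/25) = 96/125 kN·m
Load 3 — triangular load w₀=12 kN/m (0→w₀ over full span):
  M_3 = 3w₀Lx/20 - w₀L²/30 - w₀x³/(6L) = 3·12·6·(12/5)/20 - 12·6²/30 - 12·(12/5)³/(6·6) = 864/125 kN·m
Superposition: M = Σ M_i = 3677/400 kN·m ≈ 9.192500 kN·m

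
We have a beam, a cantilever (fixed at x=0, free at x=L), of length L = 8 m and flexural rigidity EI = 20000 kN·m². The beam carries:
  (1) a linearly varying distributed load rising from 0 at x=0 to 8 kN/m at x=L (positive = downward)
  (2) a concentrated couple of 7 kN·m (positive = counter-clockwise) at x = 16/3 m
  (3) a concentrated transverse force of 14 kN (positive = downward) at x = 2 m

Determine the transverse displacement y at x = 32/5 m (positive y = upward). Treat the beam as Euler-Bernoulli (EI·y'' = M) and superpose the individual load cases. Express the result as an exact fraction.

y(32/5) = -38808739/351562500 m

Load 1 — triangular load w₀=8 kN/m (0→w₀ over full span):
  y_1 = (w₀Lx³/12-w₀L²x²/6-w₀x⁵/(120L))/EI = (8·8·(32/5)³/12-8·8²·(32/5)²/6-8·(32/5)⁵/(120·8))/20000 = -3203072/29296875 m
Load 2 — applied couple M₀=7 kN·m at a=16/3 m (b=L-a=8/3):
  y_2 = M₀a(2x-a)/(2EI)  [x>a] = 7·(16/3)·(2·(32/5)-(16/3))/(2·20000) = 196/28125 m
Load 3 — point force P=14 kN at a=2 m (b=L-a=6):
  y_3 = -Pa²(3x-a)/(6EI)  [x>a] = -14·2²·(3·(32/5)-2)/(6·20000) = -301/37500 m
Superposition: y = Σ y_i = -38808739/351562500 m ≈ -0.110389 m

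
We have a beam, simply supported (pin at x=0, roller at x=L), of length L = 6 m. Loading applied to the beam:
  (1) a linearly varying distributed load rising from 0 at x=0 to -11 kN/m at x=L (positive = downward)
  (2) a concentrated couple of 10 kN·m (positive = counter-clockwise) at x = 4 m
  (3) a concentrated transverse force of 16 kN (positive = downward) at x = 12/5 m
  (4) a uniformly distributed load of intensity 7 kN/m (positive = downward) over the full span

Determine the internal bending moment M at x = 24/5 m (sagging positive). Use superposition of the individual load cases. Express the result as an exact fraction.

Load 1 — triangular load w₀=-11 kN/m (0→w₀ over full span):
  M_1 = w₀Lx/6 - w₀x³/(6L) = (-11)·6·(24/5)/6 - (-11)·(24/5)³/(6·6) = -2376/125 kN·m
Load 2 — applied couple M₀=10 kN·m at a=4 m (b=L-a=2):
  M_2 = M₀x/L - M₀  [x>a] = 10·(24/5)/6 - 10 = -2 kN·m
Load 3 — point force P=16 kN at a=12/5 m (b=L-a=18/5):
  M_3 = Pa(L-x)/L  [x>a] = 16·(12/5)·(6-(24/5))/6 = 192/25 kN·m
Load 4 — uniform load w=7 kN/m over full span:
  M_4 = wx(L-x)/2 = 7·(24/5)·(6-(24/5))/2 = 504/25 kN·m
Superposition: M = Σ M_i = 854/125 kN·m ≈ 6.832000 kN·m

M(24/5) = 854/125 kN·m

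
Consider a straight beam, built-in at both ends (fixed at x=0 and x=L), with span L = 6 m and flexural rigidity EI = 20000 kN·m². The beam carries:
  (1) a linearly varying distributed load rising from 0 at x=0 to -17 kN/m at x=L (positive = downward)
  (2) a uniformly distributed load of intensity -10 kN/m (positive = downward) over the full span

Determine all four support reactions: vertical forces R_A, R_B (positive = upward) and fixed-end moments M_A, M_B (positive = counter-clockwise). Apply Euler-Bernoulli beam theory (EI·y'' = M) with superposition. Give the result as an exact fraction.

R_A = -453/10 kN, M_A = -252/5 kN·m, R_B = -657/10 kN, M_B = 303/5 kN·m

Load 1 — triangular load w₀=-17 kN/m (0→w₀ over full span):
  R_A = 3w₀L/20 = 3·(-17)·6/20 = -153/10 kN
  M_A = w₀L²/30 = (-17)·6²/30 = -102/5 kN·m
  R_B = 7w₀L/20 = 7·(-17)·6/20 = -357/10 kN
  M_B = -w₀L²/20 = -(-17)·6²/20 = 153/5 kN·m
Load 2 — uniform load w=-10 kN/m over full span:
  R_A = wL/2 = (-10)·6/2 = -30 kN
  M_A = wL²/12 = (-10)·6²/12 = -30 kN·m
  R_B = wL/2 = (-10)·6/2 = -30 kN
  M_B = -wL²/12 = -(-10)·6²/12 = 30 kN·m
Superposition: R_A = -453/10 kN, M_A = -252/5 kN·m, R_B = -657/10 kN, M_B = 303/5 kN·m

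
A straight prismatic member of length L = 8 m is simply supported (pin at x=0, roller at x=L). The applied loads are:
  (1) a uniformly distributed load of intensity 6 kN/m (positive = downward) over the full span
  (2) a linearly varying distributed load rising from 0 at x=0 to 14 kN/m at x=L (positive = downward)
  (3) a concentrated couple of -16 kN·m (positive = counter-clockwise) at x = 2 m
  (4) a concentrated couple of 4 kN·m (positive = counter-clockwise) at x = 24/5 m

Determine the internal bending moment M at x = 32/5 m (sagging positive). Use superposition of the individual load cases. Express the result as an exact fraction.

M(32/5) = 9516/125 kN·m

Load 1 — uniform load w=6 kN/m over full span:
  M_1 = wx(L-x)/2 = 6·(32/5)·(8-(32/5))/2 = 768/25 kN·m
Load 2 — triangular load w₀=14 kN/m (0→w₀ over full span):
  M_2 = w₀Lx/6 - w₀x³/(6L) = 14·8·(32/5)/6 - 14·(32/5)³/(6·8) = 5376/125 kN·m
Load 3 — applied couple M₀=-16 kN·m at a=2 m (b=L-a=6):
  M_3 = M₀x/L - M₀  [x>a] = (-16)·(32/5)/8 - (-16) = 16/5 kN·m
Load 4 — applied couple M₀=4 kN·m at a=24/5 m (b=L-a=16/5):
  M_4 = M₀x/L - M₀  [x>a] = 4·(32/5)/8 - 4 = -4/5 kN·m
Superposition: M = Σ M_i = 9516/125 kN·m ≈ 76.128000 kN·m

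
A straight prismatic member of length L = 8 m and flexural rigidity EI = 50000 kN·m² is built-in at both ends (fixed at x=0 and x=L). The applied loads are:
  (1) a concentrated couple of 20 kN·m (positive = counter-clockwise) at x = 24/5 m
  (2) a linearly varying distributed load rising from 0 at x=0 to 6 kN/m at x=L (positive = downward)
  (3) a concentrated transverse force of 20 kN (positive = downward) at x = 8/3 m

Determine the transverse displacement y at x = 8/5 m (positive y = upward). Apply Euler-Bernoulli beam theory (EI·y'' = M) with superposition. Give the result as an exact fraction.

y(8/5) = -2965984/3955078125 m

Load 1 — applied couple M₀=20 kN·m at a=24/5 m (b=L-a=16/5):
  y_1 = (R_Ax³/6 - M_Ax²/2)/EI  [x≤a] with R_A=18/5, M_A=32/5 = ((18/5)·(8/5)³/6 - (32/5)·(8/5)²/2)/50000 = -224/1953125 m
Load 2 — triangular load w₀=6 kN/m (0→w₀ over full span):
  y_2 = -w₀x²(L-x)²(x+2L)/(120LEI) = -6·(8/5)²·(8-(8/5))²·((8/5)+2·8)/(120·8·50000) = -11264/48828125 m
Load 3 — point force P=20 kN at a=8/3 m (b=L-a=16/3):
  y_3 = -Pb²x²(3aL-(3a+b)x)/(6L³EI)  [x≤a] = -20·(16/3)²·(8/5)²·(3·(8/3)·8-(3·(8/3)+(16/3))·(8/5))/(6·8³·50000) = -512/1265625 m
Superposition: y = Σ y_i = -2965984/3955078125 m ≈ -0.000750 m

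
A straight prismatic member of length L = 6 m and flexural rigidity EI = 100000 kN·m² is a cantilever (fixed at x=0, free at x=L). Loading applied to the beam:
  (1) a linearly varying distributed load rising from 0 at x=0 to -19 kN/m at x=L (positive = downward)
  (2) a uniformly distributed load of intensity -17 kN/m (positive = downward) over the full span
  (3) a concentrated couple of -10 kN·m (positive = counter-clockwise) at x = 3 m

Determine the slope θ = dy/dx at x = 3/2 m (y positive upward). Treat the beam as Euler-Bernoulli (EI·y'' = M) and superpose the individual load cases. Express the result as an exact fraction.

Load 1 — triangular load w₀=-19 kN/m (0→w₀ over full span):
  θ_1 = (w₀Lx²/4-w₀L²x/3-w₀x⁴/(24L))/EI = ((-19)·6·(3/2)²/4-(-19)·6²·(3/2)/3-(-19)·(3/2)⁴/(24·6))/100000 = 71307/25600000 rad
Load 2 — uniform load w=-17 kN/m over full span:
  θ_2 = -wx(x²-3Lx+3L²)/(6EI) = -(-17)·(3/2)·((3/2)²-3·6·(3/2)+3·6²)/(6·100000) = 5661/1600000 rad
Load 3 — applied couple M₀=-10 kN·m at a=3 m (b=L-a=3):
  θ_3 = M₀x/EI  [x≤a] = (-10)·(3/2)/100000 = -3/20000 rad
Superposition: θ = Σ θ_i = 158043/25600000 rad ≈ 0.006174 rad

θ(3/2) = 158043/25600000 rad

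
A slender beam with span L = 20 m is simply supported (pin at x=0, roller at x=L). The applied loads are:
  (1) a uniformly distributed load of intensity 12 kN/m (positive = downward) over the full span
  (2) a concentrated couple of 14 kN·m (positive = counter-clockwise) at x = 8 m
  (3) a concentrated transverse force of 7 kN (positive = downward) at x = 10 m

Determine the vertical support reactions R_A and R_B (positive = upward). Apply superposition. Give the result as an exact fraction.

Load 1 — uniform load w=12 kN/m over full span:
  R_A = wL/2 = 12·20/2 = 120 kN
  R_B = wL/2 = 12·20/2 = 120 kN
Load 2 — applied couple M₀=14 kN·m at a=8 m (b=L-a=12):
  R_A = M₀/L = 14/20 = 7/10 kN
  R_B = -M₀/L = -14/20 = -7/10 kN
Load 3 — point force P=7 kN at a=10 m (b=L-a=10):
  R_A = Pb/L = 7·10/20 = 7/2 kN
  R_B = Pa/L = 7·10/20 = 7/2 kN
Superposition: R_A = 621/5 kN, R_B = 614/5 kN

R_A = 621/5 kN, R_B = 614/5 kN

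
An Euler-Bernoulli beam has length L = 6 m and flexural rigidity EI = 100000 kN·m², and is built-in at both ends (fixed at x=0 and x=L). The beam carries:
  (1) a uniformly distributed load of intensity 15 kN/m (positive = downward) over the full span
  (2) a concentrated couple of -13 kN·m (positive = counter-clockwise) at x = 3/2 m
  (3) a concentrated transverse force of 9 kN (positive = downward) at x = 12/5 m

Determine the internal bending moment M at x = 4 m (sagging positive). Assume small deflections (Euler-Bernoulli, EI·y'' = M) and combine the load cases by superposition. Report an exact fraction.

Load 1 — uniform load w=15 kN/m over full span:
  M_1 = wLx/2 - wL²/12 - wx²/2 = 15·6·4/2 - 15·6²/12 - 15·4²/2 = 15 kN·m
Load 2 — applied couple M₀=-13 kN·m at a=3/2 m (b=L-a=9/2):
  M_2 = R_Ax - M_A - M₀  [x>a] with R_A=-39/16, M_A=39/16 = (-39/16)·4 - (39/16) - (-13) = 13/16 kN·m
Load 3 — point force P=9 kN at a=12/5 m (b=L-a=18/5):
  M_3 = Pa²(a+3b)(L-x)/L³ - Pa²b/L²  [x>a] = 9·(12/5)²·((12/5)+3·(18/5))·(6-4)/6³ - 9·(12/5)²·(18/5)/6² = 144/125 kN·m
Superposition: M = Σ M_i = 33929/2000 kN·m ≈ 16.964500 kN·m

M(4) = 33929/2000 kN·m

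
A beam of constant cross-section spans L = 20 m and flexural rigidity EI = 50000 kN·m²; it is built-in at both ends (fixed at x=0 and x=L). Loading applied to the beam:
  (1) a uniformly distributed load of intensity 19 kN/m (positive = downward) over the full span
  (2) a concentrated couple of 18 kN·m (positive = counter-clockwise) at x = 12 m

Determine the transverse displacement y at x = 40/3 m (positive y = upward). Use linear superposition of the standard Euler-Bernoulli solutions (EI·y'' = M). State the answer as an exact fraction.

Load 1 — uniform load w=19 kN/m over full span:
  y_1 = -wx²(L-x)²/(24EI) = -19·(40/3)²·(20-(40/3))²/(24·50000) = -152/1215 m
Load 2 — applied couple M₀=18 kN·m at a=12 m (b=L-a=8):
  y_2 = (R_Ax³/6 - M_Ax²/2 - M₀(x-a)²/2)/EI  [x>a] with R_A=162/125, M_A=144/25 = ((162/125)·(40/3)³/6 - (144/25)·(40/3)²/2 - 18·((40/3)-12)²/2)/50000 = -1/3125 m
Superposition: y = Σ y_i = -95243/759375 m ≈ -0.125423 m

y(40/3) = -95243/759375 m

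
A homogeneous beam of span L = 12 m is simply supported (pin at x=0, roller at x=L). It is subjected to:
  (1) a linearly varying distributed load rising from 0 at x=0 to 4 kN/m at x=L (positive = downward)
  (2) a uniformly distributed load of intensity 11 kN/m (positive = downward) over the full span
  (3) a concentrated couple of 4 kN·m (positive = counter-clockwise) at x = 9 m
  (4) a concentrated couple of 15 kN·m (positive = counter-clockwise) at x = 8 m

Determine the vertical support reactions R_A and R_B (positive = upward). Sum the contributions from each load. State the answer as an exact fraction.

Load 1 — triangular load w₀=4 kN/m (0→w₀ over full span):
  R_A = w₀L/6 = 4·12/6 = 8 kN
  R_B = w₀L/3 = 4·12/3 = 16 kN
Load 2 — uniform load w=11 kN/m over full span:
  R_A = wL/2 = 11·12/2 = 66 kN
  R_B = wL/2 = 11·12/2 = 66 kN
Load 3 — applied couple M₀=4 kN·m at a=9 m (b=L-a=3):
  R_A = M₀/L = 4/12 = 1/3 kN
  R_B = -M₀/L = -4/12 = -1/3 kN
Load 4 — applied couple M₀=15 kN·m at a=8 m (b=L-a=4):
  R_A = M₀/L = 15/12 = 5/4 kN
  R_B = -M₀/L = -15/12 = -5/4 kN
Superposition: R_A = 907/12 kN, R_B = 965/12 kN

R_A = 907/12 kN, R_B = 965/12 kN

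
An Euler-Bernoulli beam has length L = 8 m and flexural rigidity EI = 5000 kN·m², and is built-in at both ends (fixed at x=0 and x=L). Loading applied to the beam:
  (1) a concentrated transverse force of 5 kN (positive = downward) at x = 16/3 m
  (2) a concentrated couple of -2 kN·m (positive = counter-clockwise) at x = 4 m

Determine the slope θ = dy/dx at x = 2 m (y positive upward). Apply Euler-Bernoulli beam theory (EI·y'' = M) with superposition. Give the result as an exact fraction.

θ(2) = -37/60000 rad

Load 1 — point force P=5 kN at a=16/3 m (b=L-a=8/3):
  θ_1 = -Pb²x(2aL-(3a+b)x)/(2L³EI)  [x≤a] = -5·(8/3)²·2·(2·(16/3)·8-(3·(16/3)+(8/3))·2)/(2·8³·5000) = -1/1500 rad
Load 2 — applied couple M₀=-2 kN·m at a=4 m (b=L-a=4):
  θ_2 = (R_Ax²/2 - M_Ax)/EI  [x≤a] with R_A=-3/8, M_A=-1/2 = ((-3/8)·2²/2 - (-1/2)·2)/5000 = 1/20000 rad
Superposition: θ = Σ θ_i = -37/60000 rad ≈ -0.000617 rad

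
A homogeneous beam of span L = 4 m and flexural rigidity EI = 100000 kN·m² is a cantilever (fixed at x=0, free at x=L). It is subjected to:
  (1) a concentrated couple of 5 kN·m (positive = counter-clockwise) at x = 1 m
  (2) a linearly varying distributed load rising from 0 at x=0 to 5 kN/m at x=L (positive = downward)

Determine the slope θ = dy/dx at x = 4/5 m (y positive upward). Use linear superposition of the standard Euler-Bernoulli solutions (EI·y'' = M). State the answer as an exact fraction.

Load 1 — applied couple M₀=5 kN·m at a=1 m (b=L-a=3):
  θ_1 = M₀x/EI  [x≤a] = 5·(4/5)/100000 = 1/25000 rad
Load 2 — triangular load w₀=5 kN/m (0→w₀ over full span):
  θ_2 = (w₀Lx²/4-w₀L²x/3-w₀x⁴/(24L))/EI = (5·4·(4/5)²/4-5·4²·(4/5)/3-5·(4/5)⁴/(24·4))/100000 = -851/4687500 rad
Superposition: θ = Σ θ_i = -1327/9375000 rad ≈ -0.000142 rad

θ(4/5) = -1327/9375000 rad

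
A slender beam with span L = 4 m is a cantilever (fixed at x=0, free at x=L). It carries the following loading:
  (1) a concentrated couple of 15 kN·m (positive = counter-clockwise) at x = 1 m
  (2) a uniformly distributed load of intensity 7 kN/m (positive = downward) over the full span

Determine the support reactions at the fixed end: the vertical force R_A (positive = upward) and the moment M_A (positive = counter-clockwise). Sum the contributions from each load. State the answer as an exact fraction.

Load 1 — applied couple M₀=15 kN·m at a=1 m (b=L-a=3):
  R_A = 0 kN
  M_A = -M₀ = -15 kN·m
Load 2 — uniform load w=7 kN/m over full span:
  R_A = wL = 7·4 = 28 kN
  M_A = wL²/2 = 7·4²/2 = 56 kN·m
Superposition: R_A = 28 kN, M_A = 41 kN·m

R_A = 28 kN, M_A = 41 kN·m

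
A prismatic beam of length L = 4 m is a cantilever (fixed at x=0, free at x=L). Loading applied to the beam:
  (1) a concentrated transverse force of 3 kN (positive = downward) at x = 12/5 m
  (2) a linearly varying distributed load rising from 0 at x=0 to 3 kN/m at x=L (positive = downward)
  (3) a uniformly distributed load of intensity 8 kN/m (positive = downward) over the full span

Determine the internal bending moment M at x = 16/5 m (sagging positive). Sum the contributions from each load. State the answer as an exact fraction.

M(16/5) = -432/125 kN·m

Load 1 — point force P=3 kN at a=12/5 m (b=L-a=8/5):
  M_1 = 0  [x>a] = 0 kN·m
Load 2 — triangular load w₀=3 kN/m (0→w₀ over full span):
  M_2 = w₀Lx/2 - w₀L²/3 - w₀x³/(6L) = 3·4·(16/5)/2 - 3·4²/3 - 3·(16/5)³/(6·4) = -112/125 kN·m
Load 3 — uniform load w=8 kN/m over full span:
  M_3 = -w(L-x)²/2 = -8·(4-(16/5))²/2 = -64/25 kN·m
Superposition: M = Σ M_i = -432/125 kN·m ≈ -3.456000 kN·m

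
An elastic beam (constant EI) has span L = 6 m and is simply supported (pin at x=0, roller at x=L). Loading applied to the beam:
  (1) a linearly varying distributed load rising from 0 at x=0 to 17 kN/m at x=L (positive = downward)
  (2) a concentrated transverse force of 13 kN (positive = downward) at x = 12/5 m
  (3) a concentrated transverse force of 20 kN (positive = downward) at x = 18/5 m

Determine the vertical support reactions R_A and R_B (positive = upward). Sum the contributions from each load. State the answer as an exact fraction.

Load 1 — triangular load w₀=17 kN/m (0→w₀ over full span):
  R_A = w₀L/6 = 17·6/6 = 17 kN
  R_B = w₀L/3 = 17·6/3 = 34 kN
Load 2 — point force P=13 kN at a=12/5 m (b=L-a=18/5):
  R_A = Pb/L = 13·(18/5)/6 = 39/5 kN
  R_B = Pa/L = 13·(12/5)/6 = 26/5 kN
Load 3 — point force P=20 kN at a=18/5 m (b=L-a=12/5):
  R_A = Pb/L = 20·(12/5)/6 = 8 kN
  R_B = Pa/L = 20·(18/5)/6 = 12 kN
Superposition: R_A = 164/5 kN, R_B = 256/5 kN

R_A = 164/5 kN, R_B = 256/5 kN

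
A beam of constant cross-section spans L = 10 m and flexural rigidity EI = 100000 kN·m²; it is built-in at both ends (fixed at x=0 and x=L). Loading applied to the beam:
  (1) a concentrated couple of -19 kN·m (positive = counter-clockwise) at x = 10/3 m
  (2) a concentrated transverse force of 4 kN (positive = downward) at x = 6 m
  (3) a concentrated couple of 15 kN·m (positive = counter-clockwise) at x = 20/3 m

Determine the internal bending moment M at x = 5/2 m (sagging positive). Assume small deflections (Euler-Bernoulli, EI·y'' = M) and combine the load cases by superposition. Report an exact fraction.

Load 1 — applied couple M₀=-19 kN·m at a=10/3 m (b=L-a=20/3):
  M_1 = R_Ax - M_A  [x≤a] with R_A=-38/15, M_A=0 = (-38/15)·(5/2) - 0 = -19/3 kN·m
Load 2 — point force P=4 kN at a=6 m (b=L-a=4):
  M_2 = Pb²(3a+b)x/L³ - Pab²/L²  [x≤a] = 4·4²·(3·6+4)·(5/2)/10³ - 4·6·4²/10² = -8/25 kN·m
Load 3 — applied couple M₀=15 kN·m at a=20/3 m (b=L-a=10/3):
  M_3 = R_Ax - M_A  [x≤a] with R_A=2, M_A=5 = 2·(5/2) - 5 = 0 kN·m
Superposition: M = Σ M_i = -499/75 kN·m ≈ -6.653333 kN·m

M(5/2) = -499/75 kN·m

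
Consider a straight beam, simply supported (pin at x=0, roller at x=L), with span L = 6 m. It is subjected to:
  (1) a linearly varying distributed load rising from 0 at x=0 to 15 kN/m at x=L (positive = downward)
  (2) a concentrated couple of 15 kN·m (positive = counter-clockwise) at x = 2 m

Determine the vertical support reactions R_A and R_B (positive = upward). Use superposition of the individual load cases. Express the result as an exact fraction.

R_A = 35/2 kN, R_B = 55/2 kN

Load 1 — triangular load w₀=15 kN/m (0→w₀ over full span):
  R_A = w₀L/6 = 15·6/6 = 15 kN
  R_B = w₀L/3 = 15·6/3 = 30 kN
Load 2 — applied couple M₀=15 kN·m at a=2 m (b=L-a=4):
  R_A = M₀/L = 15/6 = 5/2 kN
  R_B = -M₀/L = -15/6 = -5/2 kN
Superposition: R_A = 35/2 kN, R_B = 55/2 kN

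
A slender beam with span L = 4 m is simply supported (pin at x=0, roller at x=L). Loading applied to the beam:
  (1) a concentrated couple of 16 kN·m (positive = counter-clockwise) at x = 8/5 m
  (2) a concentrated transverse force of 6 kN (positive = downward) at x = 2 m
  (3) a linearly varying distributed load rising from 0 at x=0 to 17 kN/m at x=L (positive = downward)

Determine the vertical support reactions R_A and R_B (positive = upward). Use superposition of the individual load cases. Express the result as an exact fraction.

Load 1 — applied couple M₀=16 kN·m at a=8/5 m (b=L-a=12/5):
  R_A = M₀/L = 16/4 = 4 kN
  R_B = -M₀/L = -16/4 = -4 kN
Load 2 — point force P=6 kN at a=2 m (b=L-a=2):
  R_A = Pb/L = 6·2/4 = 3 kN
  R_B = Pa/L = 6·2/4 = 3 kN
Load 3 — triangular load w₀=17 kN/m (0→w₀ over full span):
  R_A = w₀L/6 = 17·4/6 = 34/3 kN
  R_B = w₀L/3 = 17·4/3 = 68/3 kN
Superposition: R_A = 55/3 kN, R_B = 65/3 kN

R_A = 55/3 kN, R_B = 65/3 kN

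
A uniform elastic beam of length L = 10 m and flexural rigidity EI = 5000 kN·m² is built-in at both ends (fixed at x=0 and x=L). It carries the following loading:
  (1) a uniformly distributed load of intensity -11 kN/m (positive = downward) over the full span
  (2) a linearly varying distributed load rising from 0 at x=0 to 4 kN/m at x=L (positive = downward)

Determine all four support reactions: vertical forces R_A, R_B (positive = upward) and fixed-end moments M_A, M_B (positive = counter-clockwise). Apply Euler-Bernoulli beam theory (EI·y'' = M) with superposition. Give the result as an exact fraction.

R_A = -49 kN, M_A = -235/3 kN·m, R_B = -41 kN, M_B = 215/3 kN·m

Load 1 — uniform load w=-11 kN/m over full span:
  R_A = wL/2 = (-11)·10/2 = -55 kN
  M_A = wL²/12 = (-11)·10²/12 = -275/3 kN·m
  R_B = wL/2 = (-11)·10/2 = -55 kN
  M_B = -wL²/12 = -(-11)·10²/12 = 275/3 kN·m
Load 2 — triangular load w₀=4 kN/m (0→w₀ over full span):
  R_A = 3w₀L/20 = 3·4·10/20 = 6 kN
  M_A = w₀L²/30 = 4·10²/30 = 40/3 kN·m
  R_B = 7w₀L/20 = 7·4·10/20 = 14 kN
  M_B = -w₀L²/20 = -4·10²/20 = -20 kN·m
Superposition: R_A = -49 kN, M_A = -235/3 kN·m, R_B = -41 kN, M_B = 215/3 kN·m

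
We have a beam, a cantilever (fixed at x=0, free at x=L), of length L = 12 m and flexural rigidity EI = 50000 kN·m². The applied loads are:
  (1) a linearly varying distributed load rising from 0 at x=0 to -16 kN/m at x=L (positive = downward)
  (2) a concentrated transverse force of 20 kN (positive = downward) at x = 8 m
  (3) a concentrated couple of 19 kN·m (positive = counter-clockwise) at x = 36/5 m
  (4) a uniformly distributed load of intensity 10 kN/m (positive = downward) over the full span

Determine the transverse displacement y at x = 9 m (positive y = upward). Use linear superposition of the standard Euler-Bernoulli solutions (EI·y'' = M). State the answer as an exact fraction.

Load 1 — triangular load w₀=-16 kN/m (0→w₀ over full span):
  y_1 = (w₀Lx³/12-w₀L²x²/6-w₀x⁵/(120L))/EI = ((-16)·12·9³/12-(-16)·12²·9²/6-(-16)·9⁵/(120·12))/50000 = 200961/500000 m
Load 2 — point force P=20 kN at a=8 m (b=L-a=4):
  y_2 = -Pa²(3x-a)/(6EI)  [x>a] = -20·8²·(3·9-8)/(6·50000) = -152/1875 m
Load 3 — applied couple M₀=19 kN·m at a=36/5 m (b=L-a=24/5):
  y_3 = M₀a(2x-a)/(2EI)  [x>a] = 19·(36/5)·(2·9-(36/5))/(2·50000) = 4617/312500 m
Load 4 — uniform load w=10 kN/m over full span:
  y_4 = -wx²(x²-4Lx+6L²)/(24EI) = -10·9²·(9²-4·12·9+6·12²)/(24·50000) = -13851/40000 m
Superposition: y = Σ y_i = -159679/15000000 m ≈ -0.010645 m

y(9) = -159679/15000000 m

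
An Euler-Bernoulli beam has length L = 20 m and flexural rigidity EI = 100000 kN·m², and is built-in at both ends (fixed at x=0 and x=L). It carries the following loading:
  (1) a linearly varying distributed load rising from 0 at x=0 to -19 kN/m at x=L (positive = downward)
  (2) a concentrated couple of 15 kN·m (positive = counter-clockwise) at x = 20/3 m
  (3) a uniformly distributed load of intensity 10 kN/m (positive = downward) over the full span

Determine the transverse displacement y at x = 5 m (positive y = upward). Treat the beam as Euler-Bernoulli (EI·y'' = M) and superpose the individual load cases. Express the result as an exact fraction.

y(5) = -49/15360 m

Load 1 — triangular load w₀=-19 kN/m (0→w₀ over full span):
  y_1 = -w₀x²(L-x)²(x+2L)/(120LEI) = -(-19)·5²·(20-5)²·(5+2·20)/(120·20·100000) = 513/25600 m
Load 2 — applied couple M₀=15 kN·m at a=20/3 m (b=L-a=40/3):
  y_2 = (R_Ax³/6 - M_Ax²/2)/EI  [x≤a] with R_A=1, M_A=0 = (1·5³/6 - 0·5²/2)/100000 = 1/4800 m
Load 3 — uniform load w=10 kN/m over full span:
  y_3 = -wx²(L-x)²/(24EI) = -10·5²·(20-5)²/(24·100000) = -3/128 m
Superposition: y = Σ y_i = -49/15360 m ≈ -0.003190 m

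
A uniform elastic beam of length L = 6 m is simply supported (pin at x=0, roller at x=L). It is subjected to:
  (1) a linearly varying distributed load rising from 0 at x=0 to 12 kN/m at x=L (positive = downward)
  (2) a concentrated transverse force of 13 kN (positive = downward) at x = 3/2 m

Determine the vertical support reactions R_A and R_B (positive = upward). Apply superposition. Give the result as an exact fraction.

Load 1 — triangular load w₀=12 kN/m (0→w₀ over full span):
  R_A = w₀L/6 = 12·6/6 = 12 kN
  R_B = w₀L/3 = 12·6/3 = 24 kN
Load 2 — point force P=13 kN at a=3/2 m (b=L-a=9/2):
  R_A = Pb/L = 13·(9/2)/6 = 39/4 kN
  R_B = Pa/L = 13·(3/2)/6 = 13/4 kN
Superposition: R_A = 87/4 kN, R_B = 109/4 kN

R_A = 87/4 kN, R_B = 109/4 kN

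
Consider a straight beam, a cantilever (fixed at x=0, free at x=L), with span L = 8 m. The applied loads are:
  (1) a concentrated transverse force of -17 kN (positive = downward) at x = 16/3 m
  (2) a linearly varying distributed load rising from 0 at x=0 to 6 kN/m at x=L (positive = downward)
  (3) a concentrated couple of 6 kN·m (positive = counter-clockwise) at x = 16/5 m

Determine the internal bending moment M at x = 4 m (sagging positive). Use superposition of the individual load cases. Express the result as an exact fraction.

Load 1 — point force P=-17 kN at a=16/3 m (b=L-a=8/3):
  M_1 = -P(a-x)  [x≤a] = -(-17)·((16/3)-4) = 68/3 kN·m
Load 2 — triangular load w₀=6 kN/m (0→w₀ over full span):
  M_2 = w₀Lx/2 - w₀L²/3 - w₀x³/(6L) = 6·8·4/2 - 6·8²/3 - 6·4³/(6·8) = -40 kN·m
Load 3 — applied couple M₀=6 kN·m at a=16/5 m (b=L-a=24/5):
  M_3 = 0  [x>a] = 0 kN·m
Superposition: M = Σ M_i = -52/3 kN·m ≈ -17.333333 kN·m

M(4) = -52/3 kN·m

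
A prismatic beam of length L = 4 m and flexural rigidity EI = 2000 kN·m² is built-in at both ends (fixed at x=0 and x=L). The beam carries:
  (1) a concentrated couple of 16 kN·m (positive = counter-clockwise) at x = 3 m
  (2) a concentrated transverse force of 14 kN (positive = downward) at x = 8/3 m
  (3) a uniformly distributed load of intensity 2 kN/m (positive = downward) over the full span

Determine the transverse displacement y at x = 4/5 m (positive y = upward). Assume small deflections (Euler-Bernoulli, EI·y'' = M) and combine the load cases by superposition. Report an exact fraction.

y(4/5) = -17591/12656250 m

Load 1 — applied couple M₀=16 kN·m at a=3 m (b=L-a=1):
  y_1 = (R_Ax³/6 - M_Ax²/2)/EI  [x≤a] with R_A=9/2, M_A=5 = ((9/2)·(4/5)³/6 - 5·(4/5)²/2)/2000 = -19/31250 m
Load 2 — point force P=14 kN at a=8/3 m (b=L-a=4/3):
  y_2 = -Pb²x²(3aL-(3a+b)x)/(6L³EI)  [x≤a] = -14·(4/3)²·(4/5)²·(3·(8/3)·4-(3·(8/3)+(4/3))·(4/5))/(6·4³·2000) = -644/1265625 m
Load 3 — uniform load w=2 kN/m over full span:
  y_3 = -wx²(L-x)²/(24EI) = -2·(4/5)²·(4-(4/5))²/(24·2000) = -64/234375 m
Superposition: y = Σ y_i = -17591/12656250 m ≈ -0.001390 m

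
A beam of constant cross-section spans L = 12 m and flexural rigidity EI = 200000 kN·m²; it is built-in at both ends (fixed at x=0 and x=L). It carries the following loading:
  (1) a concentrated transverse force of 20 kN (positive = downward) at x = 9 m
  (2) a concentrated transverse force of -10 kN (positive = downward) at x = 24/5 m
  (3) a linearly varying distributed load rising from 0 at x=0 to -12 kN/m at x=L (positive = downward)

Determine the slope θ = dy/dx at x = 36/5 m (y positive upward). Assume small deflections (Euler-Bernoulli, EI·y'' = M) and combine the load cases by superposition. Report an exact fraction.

θ(36/5) = -468/1953125 rad

Load 1 — point force P=20 kN at a=9 m (b=L-a=3):
  θ_1 = -Pb²x(2aL-(3a+b)x)/(2L³EI)  [x≤a] = -20·3²·(36/5)·(2·9·12-(3·9+3)·(36/5))/(2·12³·200000) = 0 rad
Load 2 — point force P=-10 kN at a=24/5 m (b=L-a=36/5):
  θ_2 = Pa²(L-x)(2bL-(3b+a)(L-x))/(2L³EI)  [x>a] = (-10)·(24/5)²·(12-(36/5))·(2·(36/5)·12-(3·(36/5)+(24/5))·(12-(36/5)))/(2·12³·200000) = -144/1953125 rad
Load 3 — triangular load w₀=-12 kN/m (0→w₀ over full span):
  θ_3 = -w₀(2x(L-x)(L-2x)(x+2L)+x²(L-x)²)/(120LEI) = -(-12)·(2·(36/5)·(12-(36/5))·(12-2·(36/5))·((36/5)+2·12)+(36/5)²·(12-(36/5))²)/(120·12·200000) = -324/1953125 rad
Superposition: θ = Σ θ_i = -468/1953125 rad ≈ -0.000240 rad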